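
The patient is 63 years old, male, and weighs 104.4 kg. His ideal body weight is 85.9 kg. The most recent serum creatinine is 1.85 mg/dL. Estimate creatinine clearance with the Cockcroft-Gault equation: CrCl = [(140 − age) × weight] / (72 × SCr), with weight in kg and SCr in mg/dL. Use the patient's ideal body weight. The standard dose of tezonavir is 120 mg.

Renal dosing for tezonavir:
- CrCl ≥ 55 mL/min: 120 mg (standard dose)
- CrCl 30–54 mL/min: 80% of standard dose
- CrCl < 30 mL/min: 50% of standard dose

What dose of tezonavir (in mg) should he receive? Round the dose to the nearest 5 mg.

95 mg

CrCl = (140 − 63) × 85.9 / (72 × 1.85) = 6614.3 / 133.20 ≈ 49.7 mL/min
CrCl ≈ 50 mL/min → bracket 30–54 mL/min.
80% of 120 mg = 96 mg → 95 mg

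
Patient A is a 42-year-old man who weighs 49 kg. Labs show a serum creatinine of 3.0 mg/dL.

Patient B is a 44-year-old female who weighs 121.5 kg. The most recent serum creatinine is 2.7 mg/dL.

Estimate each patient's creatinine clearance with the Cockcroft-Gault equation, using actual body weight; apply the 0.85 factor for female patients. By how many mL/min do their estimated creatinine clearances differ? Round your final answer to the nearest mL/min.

29 mL/min

Patient A: CrCl = (140 − 42) × 49 / (72 × 3) = 4802.0 / 216.00 ≈ 22.2 mL/min
Patient B: CrCl = (140 − 44) × 121.5 / (72 × 2.7) × 0.85 = 11664.0 / 194.40 × 0.85 ≈ 51.0 mL/min
|22.2 − 51.0| = 28.8 mL/min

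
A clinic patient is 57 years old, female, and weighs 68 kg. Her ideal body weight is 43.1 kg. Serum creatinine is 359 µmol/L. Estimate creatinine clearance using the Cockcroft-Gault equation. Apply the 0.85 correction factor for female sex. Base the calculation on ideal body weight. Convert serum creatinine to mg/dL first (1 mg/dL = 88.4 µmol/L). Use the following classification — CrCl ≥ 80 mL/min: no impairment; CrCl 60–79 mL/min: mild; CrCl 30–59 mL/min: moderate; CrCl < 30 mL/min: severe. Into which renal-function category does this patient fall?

SCr = 359 / 88.4 = 4.061 mg/dL
CrCl = (140 − 57) × 43.1 / (72 × 4.061) × 0.85 = 3577.3 / 292.39 × 0.85 ≈ 10.4 mL/min
10 mL/min falls in the 'severe' range.

severe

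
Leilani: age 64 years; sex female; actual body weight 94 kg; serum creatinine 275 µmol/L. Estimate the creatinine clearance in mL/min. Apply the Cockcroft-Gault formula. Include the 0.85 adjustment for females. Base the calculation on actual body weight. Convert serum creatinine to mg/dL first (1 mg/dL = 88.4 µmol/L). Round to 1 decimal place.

27.1 mL/min

SCr = 275 / 88.4 = 3.111 mg/dL
CrCl = (140 − 64) × 94 / (72 × 3.111) × 0.85 = 7144.0 / 223.99 × 0.85 ≈ 27.1 mL/min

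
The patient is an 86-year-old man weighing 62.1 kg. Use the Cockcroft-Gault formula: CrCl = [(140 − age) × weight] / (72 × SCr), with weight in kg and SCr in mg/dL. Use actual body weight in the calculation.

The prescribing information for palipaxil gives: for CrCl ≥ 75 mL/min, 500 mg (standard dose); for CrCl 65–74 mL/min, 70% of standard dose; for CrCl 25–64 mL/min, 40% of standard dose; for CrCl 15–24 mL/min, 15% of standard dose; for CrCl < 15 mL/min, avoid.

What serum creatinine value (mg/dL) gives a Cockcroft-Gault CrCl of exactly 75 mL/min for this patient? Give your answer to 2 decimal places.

Standard dose requires CrCl ≥ 75 mL/min.
Set (140 − 86) × 62.1 / (72 × SCr) = 75
SCr = (140 − 86) × 62.1 / (72 × 75) = 0.621 mg/dL

0.62 mg/dL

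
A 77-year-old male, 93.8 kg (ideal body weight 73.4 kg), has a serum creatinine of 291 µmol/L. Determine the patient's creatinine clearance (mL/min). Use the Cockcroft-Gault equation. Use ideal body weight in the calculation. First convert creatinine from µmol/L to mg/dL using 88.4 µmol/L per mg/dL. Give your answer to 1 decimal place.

SCr = 291 / 88.4 = 3.292 mg/dL
CrCl = (140 − 77) × 73.4 / (72 × 3.292) = 4624.2 / 237.02 ≈ 19.5 mL/min

19.5 mL/min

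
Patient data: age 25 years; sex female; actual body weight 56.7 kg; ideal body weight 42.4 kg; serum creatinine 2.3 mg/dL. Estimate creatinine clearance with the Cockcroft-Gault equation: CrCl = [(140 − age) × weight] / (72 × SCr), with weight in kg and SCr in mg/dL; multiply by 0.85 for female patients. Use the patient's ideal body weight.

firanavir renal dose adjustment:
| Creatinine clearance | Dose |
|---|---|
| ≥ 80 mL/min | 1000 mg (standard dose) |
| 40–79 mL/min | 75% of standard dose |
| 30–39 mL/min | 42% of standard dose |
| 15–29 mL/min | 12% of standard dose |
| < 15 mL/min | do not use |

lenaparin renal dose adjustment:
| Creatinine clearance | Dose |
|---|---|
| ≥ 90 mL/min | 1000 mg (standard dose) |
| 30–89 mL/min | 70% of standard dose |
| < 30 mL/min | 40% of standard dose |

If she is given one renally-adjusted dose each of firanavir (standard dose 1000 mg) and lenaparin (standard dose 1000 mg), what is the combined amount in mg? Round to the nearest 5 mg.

CrCl = (140 − 25) × 42.4 / (72 × 2.3) × 0.85 = 4876.0 / 165.60 × 0.85 ≈ 25.0 mL/min
CrCl ≈ 25 mL/min.
firanavir: 15–29 mL/min → 12% of 1000 mg = 120 mg.
lenaparin: < 30 mL/min → 40% of 1000 mg = 400 mg.
Total = 120 + 400 = 520 mg.

520 mg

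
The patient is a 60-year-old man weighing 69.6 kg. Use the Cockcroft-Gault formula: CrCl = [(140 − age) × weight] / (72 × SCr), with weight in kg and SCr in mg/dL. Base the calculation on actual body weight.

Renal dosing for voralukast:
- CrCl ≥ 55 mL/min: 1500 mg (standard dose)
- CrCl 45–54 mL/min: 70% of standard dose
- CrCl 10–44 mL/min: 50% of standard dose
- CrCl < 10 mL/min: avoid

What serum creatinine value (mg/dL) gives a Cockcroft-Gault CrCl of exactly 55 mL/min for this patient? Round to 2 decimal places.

Standard dose requires CrCl ≥ 55 mL/min.
Set (140 − 60) × 69.6 / (72 × SCr) = 55
SCr = (140 − 60) × 69.6 / (72 × 55) = 1.406 mg/dL

1.41 mg/dL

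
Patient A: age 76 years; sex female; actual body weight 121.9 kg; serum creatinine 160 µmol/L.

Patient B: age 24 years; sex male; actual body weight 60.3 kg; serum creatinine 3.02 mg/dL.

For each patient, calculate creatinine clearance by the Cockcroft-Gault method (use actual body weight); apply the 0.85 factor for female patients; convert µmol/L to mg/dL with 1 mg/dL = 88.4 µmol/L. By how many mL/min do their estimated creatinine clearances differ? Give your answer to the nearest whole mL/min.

Patient A: SCr = 160 / 88.4 = 1.81 mg/dL
Patient A: CrCl = (140 − 76) × 121.9 / (72 × 1.81) × 0.85 = 7801.6 / 130.32 × 0.85 ≈ 50.9 mL/min
Patient B: CrCl = (140 − 24) × 60.3 / (72 × 3.02) = 6994.8 / 217.44 ≈ 32.2 mL/min
|50.9 − 32.2| = 18.7 mL/min

19 mL/min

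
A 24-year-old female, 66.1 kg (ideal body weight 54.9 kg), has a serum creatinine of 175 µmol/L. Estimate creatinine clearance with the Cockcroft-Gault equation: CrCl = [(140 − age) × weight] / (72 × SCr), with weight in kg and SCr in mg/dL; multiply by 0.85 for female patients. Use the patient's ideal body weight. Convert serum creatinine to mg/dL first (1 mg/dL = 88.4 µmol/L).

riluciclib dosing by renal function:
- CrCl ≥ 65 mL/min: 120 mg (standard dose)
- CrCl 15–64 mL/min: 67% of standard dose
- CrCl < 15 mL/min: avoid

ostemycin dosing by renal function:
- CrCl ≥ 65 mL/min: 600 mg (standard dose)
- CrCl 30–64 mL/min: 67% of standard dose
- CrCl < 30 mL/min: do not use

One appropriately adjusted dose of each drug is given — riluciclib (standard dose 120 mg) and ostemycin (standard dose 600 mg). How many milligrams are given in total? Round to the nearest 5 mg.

480 mg

SCr = 175 / 88.4 = 1.98 mg/dL
CrCl = (140 − 24) × 54.9 / (72 × 1.98) × 0.85 = 6368.4 / 142.56 × 0.85 ≈ 38.0 mL/min
CrCl ≈ 38 mL/min.
riluciclib: 15–64 mL/min → 67% of 120 mg = 80.4 mg.
ostemycin: 30–64 mL/min → 67% of 600 mg = 402 mg.
Total = 80.4 + 402 = 482.4 mg.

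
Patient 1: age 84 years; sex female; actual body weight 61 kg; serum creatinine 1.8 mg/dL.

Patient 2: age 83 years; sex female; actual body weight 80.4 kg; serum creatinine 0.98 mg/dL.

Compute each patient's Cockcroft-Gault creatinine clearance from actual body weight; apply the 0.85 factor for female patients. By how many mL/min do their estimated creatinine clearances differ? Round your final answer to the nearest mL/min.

33 mL/min

Patient 1: CrCl = (140 − 84) × 61 / (72 × 1.8) × 0.85 = 3416.0 / 129.60 × 0.85 ≈ 22.4 mL/min
Patient 2: CrCl = (140 − 83) × 80.4 / (72 × 0.98) × 0.85 = 4582.8 / 70.56 × 0.85 ≈ 55.2 mL/min
|22.4 − 55.2| = 32.8 mL/min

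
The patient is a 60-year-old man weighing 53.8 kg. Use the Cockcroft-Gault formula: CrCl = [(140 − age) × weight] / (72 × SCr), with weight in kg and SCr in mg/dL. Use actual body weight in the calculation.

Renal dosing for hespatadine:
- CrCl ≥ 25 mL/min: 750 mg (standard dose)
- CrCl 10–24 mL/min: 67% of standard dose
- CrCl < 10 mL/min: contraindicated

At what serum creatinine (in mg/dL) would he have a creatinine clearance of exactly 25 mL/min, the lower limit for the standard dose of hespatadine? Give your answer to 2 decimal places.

2.39 mg/dL

Standard dose requires CrCl ≥ 25 mL/min.
Set (140 − 60) × 53.8 / (72 × SCr) = 25
SCr = (140 − 60) × 53.8 / (72 × 25) = 2.391 mg/dL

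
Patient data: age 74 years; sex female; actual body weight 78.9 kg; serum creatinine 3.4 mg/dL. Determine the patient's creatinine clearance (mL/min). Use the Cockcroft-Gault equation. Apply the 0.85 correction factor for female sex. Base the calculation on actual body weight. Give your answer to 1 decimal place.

CrCl = (140 − 74) × 78.9 / (72 × 3.4) × 0.85 = 5207.4 / 244.80 × 0.85 ≈ 18.1 mL/min

18.1 mL/min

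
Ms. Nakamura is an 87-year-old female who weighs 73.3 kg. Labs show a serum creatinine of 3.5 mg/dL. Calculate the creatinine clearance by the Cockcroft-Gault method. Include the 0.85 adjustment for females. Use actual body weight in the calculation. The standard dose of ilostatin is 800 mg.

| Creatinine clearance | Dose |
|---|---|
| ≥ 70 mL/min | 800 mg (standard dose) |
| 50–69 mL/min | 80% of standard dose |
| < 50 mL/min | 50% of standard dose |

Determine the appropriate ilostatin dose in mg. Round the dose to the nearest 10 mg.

CrCl = (140 − 87) × 73.3 / (72 × 3.5) × 0.85 = 3884.9 / 252.00 × 0.85 ≈ 13.1 mL/min
CrCl ≈ 13 mL/min → bracket < 50 mL/min.
50% of 800 mg = 400 mg

400 mg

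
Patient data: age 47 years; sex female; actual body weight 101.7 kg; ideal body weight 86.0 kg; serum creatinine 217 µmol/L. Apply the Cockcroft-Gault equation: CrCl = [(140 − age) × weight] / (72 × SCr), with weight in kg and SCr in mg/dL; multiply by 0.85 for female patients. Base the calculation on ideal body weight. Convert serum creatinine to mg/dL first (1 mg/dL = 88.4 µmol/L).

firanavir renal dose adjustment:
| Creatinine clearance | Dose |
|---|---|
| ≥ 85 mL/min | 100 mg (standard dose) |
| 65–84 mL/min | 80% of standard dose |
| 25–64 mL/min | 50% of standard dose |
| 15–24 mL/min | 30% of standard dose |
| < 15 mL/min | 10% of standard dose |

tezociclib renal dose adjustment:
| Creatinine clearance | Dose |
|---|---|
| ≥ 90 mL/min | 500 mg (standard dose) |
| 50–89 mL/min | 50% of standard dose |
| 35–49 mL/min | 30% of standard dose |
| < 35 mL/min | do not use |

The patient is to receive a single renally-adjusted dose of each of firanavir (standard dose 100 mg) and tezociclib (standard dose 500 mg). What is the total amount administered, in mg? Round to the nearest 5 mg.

SCr = 217 / 88.4 = 2.455 mg/dL
CrCl = (140 − 47) × 86 / (72 × 2.455) × 0.85 = 7998.0 / 176.76 × 0.85 ≈ 38.5 mL/min
CrCl ≈ 38 mL/min.
firanavir: 25–64 mL/min → 50% of 100 mg = 50 mg.
tezociclib: 35–49 mL/min → 30% of 500 mg = 150 mg.
Total = 50 + 150 = 200 mg.

200 mg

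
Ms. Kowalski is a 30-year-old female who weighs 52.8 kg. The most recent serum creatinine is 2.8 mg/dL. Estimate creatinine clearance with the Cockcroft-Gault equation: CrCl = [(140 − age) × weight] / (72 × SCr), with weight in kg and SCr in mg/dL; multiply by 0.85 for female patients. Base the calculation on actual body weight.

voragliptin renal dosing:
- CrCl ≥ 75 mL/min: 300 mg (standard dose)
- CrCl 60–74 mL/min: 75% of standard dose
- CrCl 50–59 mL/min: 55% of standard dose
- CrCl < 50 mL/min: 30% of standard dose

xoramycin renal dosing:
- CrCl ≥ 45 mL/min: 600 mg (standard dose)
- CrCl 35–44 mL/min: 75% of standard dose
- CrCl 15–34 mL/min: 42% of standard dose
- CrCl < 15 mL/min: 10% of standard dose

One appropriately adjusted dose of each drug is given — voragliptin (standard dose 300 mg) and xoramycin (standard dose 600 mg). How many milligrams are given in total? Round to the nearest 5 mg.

340 mg

CrCl = (140 − 30) × 52.8 / (72 × 2.8) × 0.85 = 5808.0 / 201.60 × 0.85 ≈ 24.5 mL/min
CrCl ≈ 24 mL/min.
voragliptin: < 50 mL/min → 30% of 300 mg = 90 mg.
xoramycin: 15–34 mL/min → 42% of 600 mg = 252 mg.
Total = 90 + 252 = 342 mg.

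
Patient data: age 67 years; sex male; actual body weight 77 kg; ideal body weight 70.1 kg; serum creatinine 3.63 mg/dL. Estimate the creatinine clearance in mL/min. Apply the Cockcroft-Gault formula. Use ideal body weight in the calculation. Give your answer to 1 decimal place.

CrCl = (140 − 67) × 70.1 / (72 × 3.63) = 5117.3 / 261.36 ≈ 19.6 mL/min

19.6 mL/min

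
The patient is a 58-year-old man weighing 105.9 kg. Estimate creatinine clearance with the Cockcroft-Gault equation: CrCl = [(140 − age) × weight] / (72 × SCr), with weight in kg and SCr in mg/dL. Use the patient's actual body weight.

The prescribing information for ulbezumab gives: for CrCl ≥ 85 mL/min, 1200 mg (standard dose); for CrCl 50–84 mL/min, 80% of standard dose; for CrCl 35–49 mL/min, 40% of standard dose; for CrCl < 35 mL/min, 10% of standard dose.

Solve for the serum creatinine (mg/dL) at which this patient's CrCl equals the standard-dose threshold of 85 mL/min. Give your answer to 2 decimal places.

Standard dose requires CrCl ≥ 85 mL/min.
Set (140 − 58) × 105.9 / (72 × SCr) = 85
SCr = (140 − 58) × 105.9 / (72 × 85) = 1.419 mg/dL

1.42 mg/dL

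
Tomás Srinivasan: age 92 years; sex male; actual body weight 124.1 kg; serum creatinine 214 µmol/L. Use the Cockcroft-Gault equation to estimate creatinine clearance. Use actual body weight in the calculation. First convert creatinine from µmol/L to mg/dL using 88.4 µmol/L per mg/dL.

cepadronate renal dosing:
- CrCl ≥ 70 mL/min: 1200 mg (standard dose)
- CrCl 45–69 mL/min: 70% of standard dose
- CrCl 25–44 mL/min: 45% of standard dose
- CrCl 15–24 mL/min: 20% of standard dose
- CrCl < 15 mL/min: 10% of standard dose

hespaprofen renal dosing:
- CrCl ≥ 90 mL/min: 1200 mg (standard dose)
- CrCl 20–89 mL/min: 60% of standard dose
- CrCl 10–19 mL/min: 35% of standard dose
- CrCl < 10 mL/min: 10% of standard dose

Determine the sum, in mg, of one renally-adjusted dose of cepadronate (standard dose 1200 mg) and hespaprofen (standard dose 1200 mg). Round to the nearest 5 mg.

SCr = 214 / 88.4 = 2.421 mg/dL
CrCl = (140 − 92) × 124.1 / (72 × 2.421) = 5956.8 / 174.31 ≈ 34.2 mL/min
CrCl ≈ 34 mL/min.
cepadronate: 25–44 mL/min → 45% of 1200 mg = 540 mg.
hespaprofen: 20–89 mL/min → 60% of 1200 mg = 720 mg.
Total = 540 + 720 = 1260 mg.

1260 mg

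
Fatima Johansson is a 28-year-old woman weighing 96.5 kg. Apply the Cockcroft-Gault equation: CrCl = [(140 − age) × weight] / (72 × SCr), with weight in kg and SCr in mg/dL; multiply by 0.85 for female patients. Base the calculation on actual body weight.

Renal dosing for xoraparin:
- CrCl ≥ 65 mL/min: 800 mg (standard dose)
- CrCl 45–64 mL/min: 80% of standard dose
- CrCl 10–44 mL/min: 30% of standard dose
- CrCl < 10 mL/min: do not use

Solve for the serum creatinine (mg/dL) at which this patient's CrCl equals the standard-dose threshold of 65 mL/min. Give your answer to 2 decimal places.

1.96 mg/dL

Standard dose requires CrCl ≥ 65 mL/min.
Set (140 − 28) × 96.5 × 0.85 / (72 × SCr) = 65
SCr = (140 − 28) × 96.5 × 0.85 / (72 × 65) = 1.963 mg/dL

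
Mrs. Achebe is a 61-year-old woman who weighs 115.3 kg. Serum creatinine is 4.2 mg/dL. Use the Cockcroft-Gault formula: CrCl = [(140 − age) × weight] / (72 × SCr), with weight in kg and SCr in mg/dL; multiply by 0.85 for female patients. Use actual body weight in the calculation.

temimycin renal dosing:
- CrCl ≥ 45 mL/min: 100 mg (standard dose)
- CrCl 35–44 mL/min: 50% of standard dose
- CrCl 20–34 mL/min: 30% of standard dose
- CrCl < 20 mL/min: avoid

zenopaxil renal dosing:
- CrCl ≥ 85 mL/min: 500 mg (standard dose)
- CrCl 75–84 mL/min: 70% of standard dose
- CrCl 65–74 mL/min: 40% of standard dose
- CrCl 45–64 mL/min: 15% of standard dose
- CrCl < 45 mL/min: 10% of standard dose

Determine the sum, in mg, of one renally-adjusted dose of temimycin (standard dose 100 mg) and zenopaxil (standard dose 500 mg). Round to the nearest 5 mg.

80 mg

CrCl = (140 − 61) × 115.3 / (72 × 4.2) × 0.85 = 9108.7 / 302.40 × 0.85 ≈ 25.6 mL/min
CrCl ≈ 26 mL/min.
temimycin: 20–34 mL/min → 30% of 100 mg = 30 mg.
zenopaxil: < 45 mL/min → 10% of 500 mg = 50 mg.
Total = 30 + 50 = 80 mg.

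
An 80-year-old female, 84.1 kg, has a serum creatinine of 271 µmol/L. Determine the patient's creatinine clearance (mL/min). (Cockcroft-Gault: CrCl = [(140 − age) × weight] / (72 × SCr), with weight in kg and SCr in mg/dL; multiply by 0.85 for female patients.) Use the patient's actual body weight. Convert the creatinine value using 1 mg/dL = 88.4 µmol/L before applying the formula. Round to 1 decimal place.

19.4 mL/min

SCr = 271 / 88.4 = 3.066 mg/dL
CrCl = (140 − 80) × 84.1 / (72 × 3.066) × 0.85 = 5046.0 / 220.75 × 0.85 ≈ 19.4 mL/min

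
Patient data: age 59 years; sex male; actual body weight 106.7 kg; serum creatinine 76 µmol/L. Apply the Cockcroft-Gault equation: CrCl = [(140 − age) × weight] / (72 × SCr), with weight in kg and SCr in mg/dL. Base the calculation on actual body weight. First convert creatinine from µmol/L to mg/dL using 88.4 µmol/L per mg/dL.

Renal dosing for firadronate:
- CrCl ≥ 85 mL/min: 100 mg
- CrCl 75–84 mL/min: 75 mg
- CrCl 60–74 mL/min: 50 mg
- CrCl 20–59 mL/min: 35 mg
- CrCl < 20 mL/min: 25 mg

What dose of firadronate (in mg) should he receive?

100 mg

SCr = 76 / 88.4 = 0.86 mg/dL
CrCl = (140 − 59) × 106.7 / (72 × 0.86) = 8642.7 / 61.92 ≈ 139.6 mL/min
CrCl ≈ 140 mL/min → bracket ≥ 85 mL/min.
Dose for this bracket: 100 mg.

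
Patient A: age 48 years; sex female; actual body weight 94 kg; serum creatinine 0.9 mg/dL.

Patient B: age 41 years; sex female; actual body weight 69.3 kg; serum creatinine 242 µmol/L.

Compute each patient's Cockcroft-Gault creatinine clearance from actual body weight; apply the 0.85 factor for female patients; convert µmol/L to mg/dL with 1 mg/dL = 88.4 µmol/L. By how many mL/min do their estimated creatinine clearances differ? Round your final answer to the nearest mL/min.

84 mL/min

Patient A: CrCl = (140 − 48) × 94 / (72 × 0.9) × 0.85 = 8648.0 / 64.80 × 0.85 ≈ 113.4 mL/min
Patient B: SCr = 242 / 88.4 = 2.738 mg/dL
Patient B: CrCl = (140 − 41) × 69.3 / (72 × 2.738) × 0.85 = 6860.7 / 197.14 × 0.85 ≈ 29.6 mL/min
|113.4 − 29.6| = 83.8 mL/min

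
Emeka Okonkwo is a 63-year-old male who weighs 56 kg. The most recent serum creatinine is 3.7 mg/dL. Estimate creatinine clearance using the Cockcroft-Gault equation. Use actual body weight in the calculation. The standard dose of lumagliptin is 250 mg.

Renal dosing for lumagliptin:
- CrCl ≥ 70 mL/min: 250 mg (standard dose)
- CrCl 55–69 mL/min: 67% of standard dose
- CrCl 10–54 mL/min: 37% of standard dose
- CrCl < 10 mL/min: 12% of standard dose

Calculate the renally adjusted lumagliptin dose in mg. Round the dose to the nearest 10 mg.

CrCl = (140 − 63) × 56 / (72 × 3.7) = 4312.0 / 266.40 ≈ 16.2 mL/min
CrCl ≈ 16 mL/min → bracket 10–54 mL/min.
37% of 250 mg = 92.5 mg → 90 mg

90 mg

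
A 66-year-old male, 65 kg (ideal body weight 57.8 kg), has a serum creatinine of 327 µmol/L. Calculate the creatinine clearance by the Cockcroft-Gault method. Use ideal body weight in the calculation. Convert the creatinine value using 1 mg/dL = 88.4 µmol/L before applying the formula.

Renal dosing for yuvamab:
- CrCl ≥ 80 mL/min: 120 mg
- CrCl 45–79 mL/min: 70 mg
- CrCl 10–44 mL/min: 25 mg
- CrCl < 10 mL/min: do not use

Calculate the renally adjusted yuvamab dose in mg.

25 mg

SCr = 327 / 88.4 = 3.699 mg/dL
CrCl = (140 − 66) × 57.8 / (72 × 3.699) = 4277.2 / 266.33 ≈ 16.1 mL/min
CrCl ≈ 16 mL/min → bracket 10–44 mL/min.
Dose for this bracket: 25 mg.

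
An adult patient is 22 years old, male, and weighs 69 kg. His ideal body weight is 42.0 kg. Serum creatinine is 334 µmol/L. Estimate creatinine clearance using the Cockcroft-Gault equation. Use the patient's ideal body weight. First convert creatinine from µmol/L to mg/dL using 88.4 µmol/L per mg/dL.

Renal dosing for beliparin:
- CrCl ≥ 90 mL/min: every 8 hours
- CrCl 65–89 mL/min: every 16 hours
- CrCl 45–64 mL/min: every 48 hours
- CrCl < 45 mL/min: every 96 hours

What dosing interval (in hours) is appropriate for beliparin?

SCr = 334 / 88.4 = 3.778 mg/dL
CrCl = (140 − 22) × 42 / (72 × 3.778) = 4956.0 / 272.02 ≈ 18.2 mL/min
CrCl ≈ 18 mL/min → bracket < 45 mL/min → every 96 hours.

every 96 hours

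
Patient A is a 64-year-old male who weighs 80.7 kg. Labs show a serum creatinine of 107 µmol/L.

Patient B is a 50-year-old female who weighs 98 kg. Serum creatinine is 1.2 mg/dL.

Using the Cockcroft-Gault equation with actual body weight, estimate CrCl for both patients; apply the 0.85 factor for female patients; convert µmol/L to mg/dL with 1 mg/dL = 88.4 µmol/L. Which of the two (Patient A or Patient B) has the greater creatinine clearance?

Patient B

Patient A: SCr = 107 / 88.4 = 1.21 mg/dL
Patient A: CrCl = (140 − 64) × 80.7 / (72 × 1.21) = 6133.2 / 87.12 ≈ 70.4 mL/min
Patient B: CrCl = (140 − 50) × 98 / (72 × 1.2) × 0.85 = 8820.0 / 86.40 × 0.85 ≈ 86.8 mL/min
70.4 vs 86.8 mL/min → Patient B is higher.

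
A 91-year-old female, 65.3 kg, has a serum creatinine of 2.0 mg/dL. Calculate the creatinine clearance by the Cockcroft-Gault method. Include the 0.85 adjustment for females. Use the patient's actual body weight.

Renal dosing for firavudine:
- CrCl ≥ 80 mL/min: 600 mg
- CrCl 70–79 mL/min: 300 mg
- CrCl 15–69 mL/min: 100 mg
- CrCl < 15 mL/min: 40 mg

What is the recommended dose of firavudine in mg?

100 mg

CrCl = (140 − 91) × 65.3 / (72 × 2) × 0.85 = 3199.7 / 144.00 × 0.85 ≈ 18.9 mL/min
CrCl ≈ 19 mL/min → bracket 15–69 mL/min.
Dose for this bracket: 100 mg.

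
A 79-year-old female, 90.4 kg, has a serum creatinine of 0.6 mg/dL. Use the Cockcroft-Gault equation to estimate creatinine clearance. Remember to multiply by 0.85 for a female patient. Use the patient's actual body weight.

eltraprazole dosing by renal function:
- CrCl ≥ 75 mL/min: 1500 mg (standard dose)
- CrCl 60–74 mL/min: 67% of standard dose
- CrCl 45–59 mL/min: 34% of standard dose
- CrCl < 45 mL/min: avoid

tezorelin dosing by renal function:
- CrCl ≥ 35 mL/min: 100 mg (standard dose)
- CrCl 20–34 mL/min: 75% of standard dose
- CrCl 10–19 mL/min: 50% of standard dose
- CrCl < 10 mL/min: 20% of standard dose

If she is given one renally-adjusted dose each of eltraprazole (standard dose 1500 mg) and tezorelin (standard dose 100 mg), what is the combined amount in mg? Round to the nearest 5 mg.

CrCl = (140 − 79) × 90.4 / (72 × 0.6) × 0.85 = 5514.4 / 43.20 × 0.85 ≈ 108.5 mL/min
CrCl ≈ 109 mL/min.
eltraprazole: ≥ 75 mL/min → 100% of 1500 mg = 1500 mg.
tezorelin: ≥ 35 mL/min → 100% of 100 mg = 100 mg.
Total = 1500 + 100 = 1600 mg.

1600 mg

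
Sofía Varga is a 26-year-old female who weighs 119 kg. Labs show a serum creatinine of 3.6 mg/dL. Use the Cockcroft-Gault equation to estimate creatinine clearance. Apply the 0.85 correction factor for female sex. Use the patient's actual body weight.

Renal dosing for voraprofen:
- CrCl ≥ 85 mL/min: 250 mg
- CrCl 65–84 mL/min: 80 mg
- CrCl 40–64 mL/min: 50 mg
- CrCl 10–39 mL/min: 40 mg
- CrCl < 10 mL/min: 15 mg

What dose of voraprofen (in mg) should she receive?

CrCl = (140 − 26) × 119 / (72 × 3.6) × 0.85 = 13566.0 / 259.20 × 0.85 ≈ 44.5 mL/min
CrCl ≈ 44 mL/min → bracket 40–64 mL/min.
Dose for this bracket: 50 mg.

50 mg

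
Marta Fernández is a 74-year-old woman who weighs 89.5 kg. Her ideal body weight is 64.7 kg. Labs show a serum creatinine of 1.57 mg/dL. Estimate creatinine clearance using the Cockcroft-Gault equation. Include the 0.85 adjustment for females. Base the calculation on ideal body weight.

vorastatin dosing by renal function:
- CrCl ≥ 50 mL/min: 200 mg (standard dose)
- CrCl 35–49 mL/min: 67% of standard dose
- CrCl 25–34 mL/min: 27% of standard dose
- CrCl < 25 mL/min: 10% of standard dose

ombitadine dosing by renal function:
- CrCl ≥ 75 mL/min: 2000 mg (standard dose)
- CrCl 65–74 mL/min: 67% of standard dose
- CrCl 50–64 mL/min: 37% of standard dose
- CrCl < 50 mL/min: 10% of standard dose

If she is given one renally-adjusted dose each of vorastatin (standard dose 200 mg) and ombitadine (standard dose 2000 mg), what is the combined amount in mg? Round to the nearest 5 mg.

CrCl = (140 − 74) × 64.7 / (72 × 1.57) × 0.85 = 4270.2 / 113.04 × 0.85 ≈ 32.1 mL/min
CrCl ≈ 32 mL/min.
vorastatin: 25–34 mL/min → 27% of 200 mg = 54 mg.
ombitadine: < 50 mL/min → 10% of 2000 mg = 200 mg.
Total = 54 + 200 = 254 mg.

255 mg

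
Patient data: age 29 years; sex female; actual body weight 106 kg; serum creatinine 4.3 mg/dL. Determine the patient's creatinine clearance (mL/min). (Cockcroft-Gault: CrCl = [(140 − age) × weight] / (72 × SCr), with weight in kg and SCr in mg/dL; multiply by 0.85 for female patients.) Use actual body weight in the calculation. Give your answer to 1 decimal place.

CrCl = (140 − 29) × 106 / (72 × 4.3) × 0.85 = 11766.0 / 309.60 × 0.85 ≈ 32.3 mL/min

32.3 mL/min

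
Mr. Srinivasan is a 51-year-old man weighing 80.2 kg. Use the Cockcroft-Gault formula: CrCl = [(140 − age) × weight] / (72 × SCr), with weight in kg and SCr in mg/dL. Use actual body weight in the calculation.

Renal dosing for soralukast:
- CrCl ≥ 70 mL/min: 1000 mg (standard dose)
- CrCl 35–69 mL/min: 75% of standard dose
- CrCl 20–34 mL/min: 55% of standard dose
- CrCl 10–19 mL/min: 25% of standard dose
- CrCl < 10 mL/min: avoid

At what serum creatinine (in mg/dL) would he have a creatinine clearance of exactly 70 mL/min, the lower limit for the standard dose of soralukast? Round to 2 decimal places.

1.42 mg/dL

Standard dose requires CrCl ≥ 70 mL/min.
Set (140 − 51) × 80.2 / (72 × SCr) = 70
SCr = (140 − 51) × 80.2 / (72 × 70) = 1.416 mg/dL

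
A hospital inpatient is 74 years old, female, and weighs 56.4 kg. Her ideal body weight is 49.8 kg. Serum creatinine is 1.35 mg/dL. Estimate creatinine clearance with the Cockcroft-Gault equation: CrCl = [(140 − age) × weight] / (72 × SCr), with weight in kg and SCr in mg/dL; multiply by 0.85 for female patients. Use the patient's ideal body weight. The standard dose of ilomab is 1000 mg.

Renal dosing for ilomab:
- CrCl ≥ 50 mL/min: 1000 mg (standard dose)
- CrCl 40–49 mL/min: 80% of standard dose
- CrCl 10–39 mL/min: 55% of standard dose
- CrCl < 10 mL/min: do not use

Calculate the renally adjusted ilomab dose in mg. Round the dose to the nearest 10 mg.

550 mg

CrCl = (140 − 74) × 49.8 / (72 × 1.35) × 0.85 = 3286.8 / 97.20 × 0.85 ≈ 28.7 mL/min
CrCl ≈ 29 mL/min → bracket 10–39 mL/min.
55% of 1000 mg = 550 mg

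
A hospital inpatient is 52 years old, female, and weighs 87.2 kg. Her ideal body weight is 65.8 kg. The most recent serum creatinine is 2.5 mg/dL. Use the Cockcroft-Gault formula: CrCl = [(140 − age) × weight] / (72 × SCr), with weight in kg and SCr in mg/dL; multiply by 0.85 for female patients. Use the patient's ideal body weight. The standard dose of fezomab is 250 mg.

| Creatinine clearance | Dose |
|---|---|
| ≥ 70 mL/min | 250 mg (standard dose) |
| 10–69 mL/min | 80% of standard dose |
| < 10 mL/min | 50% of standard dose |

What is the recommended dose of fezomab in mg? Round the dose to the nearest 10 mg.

200 mg

CrCl = (140 − 52) × 65.8 / (72 × 2.5) × 0.85 = 5790.4 / 180.00 × 0.85 ≈ 27.3 mL/min
CrCl ≈ 27 mL/min → bracket 10–69 mL/min.
80% of 250 mg = 200 mg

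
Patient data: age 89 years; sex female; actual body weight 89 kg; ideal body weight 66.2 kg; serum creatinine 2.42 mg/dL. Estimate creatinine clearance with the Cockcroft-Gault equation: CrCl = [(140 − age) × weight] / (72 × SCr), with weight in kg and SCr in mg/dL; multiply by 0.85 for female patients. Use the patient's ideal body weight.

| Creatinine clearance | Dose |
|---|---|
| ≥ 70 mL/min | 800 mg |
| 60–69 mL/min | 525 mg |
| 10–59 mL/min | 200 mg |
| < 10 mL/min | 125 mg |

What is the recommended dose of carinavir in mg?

200 mg

CrCl = (140 − 89) × 66.2 / (72 × 2.42) × 0.85 = 3376.2 / 174.24 × 0.85 ≈ 16.5 mL/min
CrCl ≈ 16 mL/min → bracket 10–59 mL/min.
Dose for this bracket: 200 mg.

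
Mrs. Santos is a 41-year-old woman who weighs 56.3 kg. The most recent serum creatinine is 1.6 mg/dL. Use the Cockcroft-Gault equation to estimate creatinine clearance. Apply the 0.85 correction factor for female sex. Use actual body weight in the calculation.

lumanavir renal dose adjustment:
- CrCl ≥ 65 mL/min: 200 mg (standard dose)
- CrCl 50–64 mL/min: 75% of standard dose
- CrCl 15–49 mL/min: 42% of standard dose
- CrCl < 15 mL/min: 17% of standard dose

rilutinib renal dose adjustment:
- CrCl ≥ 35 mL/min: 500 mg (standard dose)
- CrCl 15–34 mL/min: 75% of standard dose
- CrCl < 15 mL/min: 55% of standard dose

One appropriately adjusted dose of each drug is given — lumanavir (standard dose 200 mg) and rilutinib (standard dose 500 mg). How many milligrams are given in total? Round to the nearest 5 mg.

CrCl = (140 − 41) × 56.3 / (72 × 1.6) × 0.85 = 5573.7 / 115.20 × 0.85 ≈ 41.1 mL/min
CrCl ≈ 41 mL/min.
lumanavir: 15–49 mL/min → 42% of 200 mg = 84 mg.
rilutinib: ≥ 35 mL/min → 100% of 500 mg = 500 mg.
Total = 84 + 500 = 584 mg.

585 mg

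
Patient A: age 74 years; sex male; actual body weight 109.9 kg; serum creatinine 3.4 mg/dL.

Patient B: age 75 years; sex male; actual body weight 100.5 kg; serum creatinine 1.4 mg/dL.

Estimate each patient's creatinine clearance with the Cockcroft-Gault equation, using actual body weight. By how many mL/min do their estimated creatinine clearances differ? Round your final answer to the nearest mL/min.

Patient A: CrCl = (140 − 74) × 109.9 / (72 × 3.4) = 7253.4 / 244.80 ≈ 29.6 mL/min
Patient B: CrCl = (140 − 75) × 100.5 / (72 × 1.4) = 6532.5 / 100.80 ≈ 64.8 mL/min
|29.6 − 64.8| = 35.2 mL/min

35 mL/min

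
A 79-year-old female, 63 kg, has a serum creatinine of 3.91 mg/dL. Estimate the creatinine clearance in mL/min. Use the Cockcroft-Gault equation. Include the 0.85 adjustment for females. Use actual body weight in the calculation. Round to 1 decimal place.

CrCl = (140 − 79) × 63 / (72 × 3.91) × 0.85 = 3843.0 / 281.52 × 0.85 ≈ 11.6 mL/min

11.6 mL/min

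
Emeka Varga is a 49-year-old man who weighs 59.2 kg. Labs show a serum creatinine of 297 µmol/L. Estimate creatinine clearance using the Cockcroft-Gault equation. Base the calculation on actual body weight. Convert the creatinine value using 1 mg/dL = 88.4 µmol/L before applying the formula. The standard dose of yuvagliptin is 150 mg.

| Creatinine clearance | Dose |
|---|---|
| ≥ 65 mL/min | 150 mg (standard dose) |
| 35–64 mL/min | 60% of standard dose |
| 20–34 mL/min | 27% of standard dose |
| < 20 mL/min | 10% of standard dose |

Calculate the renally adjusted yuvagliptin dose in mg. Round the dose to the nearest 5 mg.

40 mg

SCr = 297 / 88.4 = 3.36 mg/dL
CrCl = (140 − 49) × 59.2 / (72 × 3.36) = 5387.2 / 241.92 ≈ 22.3 mL/min
CrCl ≈ 22 mL/min → bracket 20–34 mL/min.
27% of 150 mg = 40.5 mg → 40 mg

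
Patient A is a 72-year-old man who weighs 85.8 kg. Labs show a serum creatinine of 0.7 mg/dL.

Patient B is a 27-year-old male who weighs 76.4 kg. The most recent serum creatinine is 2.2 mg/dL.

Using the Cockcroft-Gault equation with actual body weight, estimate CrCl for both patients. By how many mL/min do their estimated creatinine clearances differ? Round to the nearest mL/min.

Patient A: CrCl = (140 − 72) × 85.8 / (72 × 0.7) = 5834.4 / 50.40 ≈ 115.8 mL/min
Patient B: CrCl = (140 − 27) × 76.4 / (72 × 2.2) = 8633.2 / 158.40 ≈ 54.5 mL/min
|115.8 − 54.5| = 61.3 mL/min

61 mL/min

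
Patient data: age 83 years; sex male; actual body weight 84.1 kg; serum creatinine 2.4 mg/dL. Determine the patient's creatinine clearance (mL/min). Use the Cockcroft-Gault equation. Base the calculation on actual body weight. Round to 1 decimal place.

27.7 mL/min

CrCl = (140 − 83) × 84.1 / (72 × 2.4) = 4793.7 / 172.80 ≈ 27.7 mL/min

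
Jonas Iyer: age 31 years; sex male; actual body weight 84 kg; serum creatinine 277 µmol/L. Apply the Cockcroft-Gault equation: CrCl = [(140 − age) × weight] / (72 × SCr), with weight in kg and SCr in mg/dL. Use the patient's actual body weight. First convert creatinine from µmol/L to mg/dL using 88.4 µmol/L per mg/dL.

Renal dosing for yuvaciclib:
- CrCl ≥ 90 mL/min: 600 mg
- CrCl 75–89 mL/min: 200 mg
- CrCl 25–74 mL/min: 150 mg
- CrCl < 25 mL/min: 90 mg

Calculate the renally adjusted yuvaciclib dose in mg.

SCr = 277 / 88.4 = 3.133 mg/dL
CrCl = (140 − 31) × 84 / (72 × 3.133) = 9156.0 / 225.58 ≈ 40.6 mL/min
CrCl ≈ 41 mL/min → bracket 25–74 mL/min.
Dose for this bracket: 150 mg.

150 mg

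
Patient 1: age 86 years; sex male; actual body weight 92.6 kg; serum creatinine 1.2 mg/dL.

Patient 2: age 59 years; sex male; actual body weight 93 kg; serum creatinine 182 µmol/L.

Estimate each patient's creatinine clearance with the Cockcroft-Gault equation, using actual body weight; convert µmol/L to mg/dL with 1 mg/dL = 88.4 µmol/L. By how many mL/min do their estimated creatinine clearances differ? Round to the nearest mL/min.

Patient 1: CrCl = (140 − 86) × 92.6 / (72 × 1.2) = 5000.4 / 86.40 ≈ 57.9 mL/min
Patient 2: SCr = 182 / 88.4 = 2.059 mg/dL
Patient 2: CrCl = (140 − 59) × 93 / (72 × 2.059) = 7533.0 / 148.25 ≈ 50.8 mL/min
|57.9 − 50.8| = 7.1 mL/min

7 mL/min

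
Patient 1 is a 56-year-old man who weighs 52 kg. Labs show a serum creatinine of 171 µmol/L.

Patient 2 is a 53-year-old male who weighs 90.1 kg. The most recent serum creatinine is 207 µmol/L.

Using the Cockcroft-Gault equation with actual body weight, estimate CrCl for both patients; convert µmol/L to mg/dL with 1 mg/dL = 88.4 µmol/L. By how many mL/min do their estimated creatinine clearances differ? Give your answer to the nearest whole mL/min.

Patient 1: SCr = 171 / 88.4 = 1.934 mg/dL
Patient 1: CrCl = (140 − 56) × 52 / (72 × 1.934) = 4368.0 / 139.25 ≈ 31.4 mL/min
Patient 2: SCr = 207 / 88.4 = 2.342 mg/dL
Patient 2: CrCl = (140 − 53) × 90.1 / (72 × 2.342) = 7838.7 / 168.62 ≈ 46.5 mL/min
|31.4 − 46.5| = 15.1 mL/min

15 mL/min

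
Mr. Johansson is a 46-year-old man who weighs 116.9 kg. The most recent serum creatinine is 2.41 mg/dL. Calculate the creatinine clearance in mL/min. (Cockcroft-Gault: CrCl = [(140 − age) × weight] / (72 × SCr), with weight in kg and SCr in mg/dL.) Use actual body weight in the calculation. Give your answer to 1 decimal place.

CrCl = (140 − 46) × 116.9 / (72 × 2.41) = 10988.6 / 173.52 ≈ 63.3 mL/min

63.3 mL/min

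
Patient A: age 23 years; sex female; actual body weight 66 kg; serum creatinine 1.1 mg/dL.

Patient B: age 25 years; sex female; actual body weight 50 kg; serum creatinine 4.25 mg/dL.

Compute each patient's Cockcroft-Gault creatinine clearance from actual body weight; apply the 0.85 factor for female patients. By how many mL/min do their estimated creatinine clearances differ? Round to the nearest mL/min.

67 mL/min

Patient A: CrCl = (140 − 23) × 66 / (72 × 1.1) × 0.85 = 7722.0 / 79.20 × 0.85 ≈ 82.9 mL/min
Patient B: CrCl = (140 − 25) × 50 / (72 × 4.25) × 0.85 = 5750.0 / 306.00 × 0.85 ≈ 16.0 mL/min
|82.9 − 16.0| = 66.9 mL/min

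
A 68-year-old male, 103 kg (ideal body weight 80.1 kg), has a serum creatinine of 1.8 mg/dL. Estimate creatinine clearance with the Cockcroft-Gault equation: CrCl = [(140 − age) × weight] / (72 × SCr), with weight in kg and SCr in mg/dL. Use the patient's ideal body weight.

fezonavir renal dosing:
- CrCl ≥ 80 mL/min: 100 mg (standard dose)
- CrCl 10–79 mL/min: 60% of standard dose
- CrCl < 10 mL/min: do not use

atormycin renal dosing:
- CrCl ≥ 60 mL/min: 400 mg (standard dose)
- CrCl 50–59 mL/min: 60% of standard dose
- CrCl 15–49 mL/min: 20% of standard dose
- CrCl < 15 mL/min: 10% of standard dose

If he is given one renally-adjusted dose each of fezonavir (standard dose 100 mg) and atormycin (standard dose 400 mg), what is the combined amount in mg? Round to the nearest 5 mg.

CrCl = (140 − 68) × 80.1 / (72 × 1.8) = 5767.2 / 129.60 ≈ 44.5 mL/min
CrCl ≈ 44 mL/min.
fezonavir: 10–79 mL/min → 60% of 100 mg = 60 mg.
atormycin: 15–49 mL/min → 20% of 400 mg = 80 mg.
Total = 60 + 80 = 140 mg.

140 mg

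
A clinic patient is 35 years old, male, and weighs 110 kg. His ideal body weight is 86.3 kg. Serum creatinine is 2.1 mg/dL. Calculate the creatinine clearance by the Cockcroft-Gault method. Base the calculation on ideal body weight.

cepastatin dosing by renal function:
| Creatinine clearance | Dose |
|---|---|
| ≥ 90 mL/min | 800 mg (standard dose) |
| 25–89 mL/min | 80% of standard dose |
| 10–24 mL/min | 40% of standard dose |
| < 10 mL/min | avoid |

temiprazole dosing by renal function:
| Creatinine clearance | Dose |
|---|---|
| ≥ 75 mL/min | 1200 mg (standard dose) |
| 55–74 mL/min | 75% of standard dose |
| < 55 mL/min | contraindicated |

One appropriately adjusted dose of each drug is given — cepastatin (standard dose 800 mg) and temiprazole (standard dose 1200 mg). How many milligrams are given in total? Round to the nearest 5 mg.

1540 mg

CrCl = (140 − 35) × 86.3 / (72 × 2.1) = 9061.5 / 151.20 ≈ 59.9 mL/min
CrCl ≈ 60 mL/min.
cepastatin: 25–89 mL/min → 80% of 800 mg = 640 mg.
temiprazole: 55–74 mL/min → 75% of 1200 mg = 900 mg.
Total = 640 + 900 = 1540 mg.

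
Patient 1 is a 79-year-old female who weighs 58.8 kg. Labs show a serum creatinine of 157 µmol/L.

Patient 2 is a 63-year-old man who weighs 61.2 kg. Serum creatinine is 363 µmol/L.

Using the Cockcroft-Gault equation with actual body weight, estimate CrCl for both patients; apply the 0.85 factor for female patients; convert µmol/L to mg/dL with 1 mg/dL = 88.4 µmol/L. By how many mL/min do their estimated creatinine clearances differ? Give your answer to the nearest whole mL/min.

Patient 1: SCr = 157 / 88.4 = 1.776 mg/dL
Patient 1: CrCl = (140 − 79) × 58.8 / (72 × 1.776) × 0.85 = 3586.8 / 127.87 × 0.85 ≈ 23.8 mL/min
Patient 2: SCr = 363 / 88.4 = 4.106 mg/dL
Patient 2: CrCl = (140 − 63) × 61.2 / (72 × 4.106) = 4712.4 / 295.63 ≈ 15.9 mL/min
|23.8 − 15.9| = 7.9 mL/min

8 mL/min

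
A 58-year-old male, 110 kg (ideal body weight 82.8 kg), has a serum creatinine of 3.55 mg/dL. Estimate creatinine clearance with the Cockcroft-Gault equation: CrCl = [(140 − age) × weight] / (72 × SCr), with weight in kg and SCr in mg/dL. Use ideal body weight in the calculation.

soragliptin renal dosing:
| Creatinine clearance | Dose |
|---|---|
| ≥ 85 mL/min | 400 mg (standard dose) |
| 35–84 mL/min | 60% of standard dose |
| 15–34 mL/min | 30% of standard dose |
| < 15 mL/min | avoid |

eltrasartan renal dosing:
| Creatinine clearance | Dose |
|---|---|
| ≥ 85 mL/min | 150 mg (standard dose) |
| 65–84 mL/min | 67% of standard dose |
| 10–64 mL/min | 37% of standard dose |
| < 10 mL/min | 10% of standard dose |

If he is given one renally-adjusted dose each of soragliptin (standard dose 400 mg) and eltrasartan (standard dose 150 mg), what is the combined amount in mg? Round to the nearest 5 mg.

175 mg

CrCl = (140 − 58) × 82.8 / (72 × 3.55) = 6789.6 / 255.60 ≈ 26.6 mL/min
CrCl ≈ 27 mL/min.
soragliptin: 15–34 mL/min → 30% of 400 mg = 120 mg.
eltrasartan: 10–64 mL/min → 37% of 150 mg = 55.5 mg.
Total = 120 + 55.5 = 175.5 mg.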